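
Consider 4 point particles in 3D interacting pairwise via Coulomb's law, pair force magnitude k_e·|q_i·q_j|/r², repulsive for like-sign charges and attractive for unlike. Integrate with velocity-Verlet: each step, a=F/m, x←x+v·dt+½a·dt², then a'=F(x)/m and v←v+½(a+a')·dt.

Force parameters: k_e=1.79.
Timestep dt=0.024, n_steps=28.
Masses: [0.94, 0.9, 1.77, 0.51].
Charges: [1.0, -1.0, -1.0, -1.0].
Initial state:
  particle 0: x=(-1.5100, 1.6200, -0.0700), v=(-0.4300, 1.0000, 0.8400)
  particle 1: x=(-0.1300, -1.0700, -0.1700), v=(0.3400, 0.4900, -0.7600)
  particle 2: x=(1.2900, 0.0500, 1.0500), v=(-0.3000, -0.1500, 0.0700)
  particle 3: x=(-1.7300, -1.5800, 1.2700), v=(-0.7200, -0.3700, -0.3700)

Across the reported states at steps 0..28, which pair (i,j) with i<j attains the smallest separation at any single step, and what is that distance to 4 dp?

pair (1,2), distance 2.1498

step 0: x0=(-1.5100, 1.6200, -0.0700) x1=(-0.1300, -1.0700, -0.1700) x2=(1.2900, 0.0500, 1.0500) x3=(-1.7300, -1.5800, 1.2700)
step 1: x0=(-1.5203, 1.6439, -0.0498) x1=(-0.1219, -1.0582, -0.1884) x2=(1.2828, 0.0465, 1.0517) x3=(-1.7475, -1.5889, 1.2612)
step 2: x0=(-1.5304, 1.6675, -0.0296) x1=(-0.1138, -1.0464, -0.2070) x2=(1.2758, 0.0430, 1.0535) x3=(-1.7654, -1.5978, 1.2527)
step 3: x0=(-1.5404, 1.6910, -0.0093) x1=(-0.1057, -1.0345, -0.2260) x2=(1.2688, 0.0397, 1.0553) x3=(-1.7838, -1.6067, 1.2443)
step 4: x0=(-1.5503, 1.7141, 0.0111) x1=(-0.0977, -1.0226, -0.2452) x2=(1.2618, 0.0365, 1.0571) x3=(-1.8025, -1.6157, 1.2361)
step 5: x0=(-1.5600, 1.7371, 0.0315) x1=(-0.0898, -1.0107, -0.2647) x2=(1.2550, 0.0334, 1.0591) x3=(-1.8217, -1.6247, 1.2282)
step 6: x0=(-1.5697, 1.7599, 0.0520) x1=(-0.0819, -0.9987, -0.2844) x2=(1.2483, 0.0304, 1.0610) x3=(-1.8413, -1.6337, 1.2204)
step 7: x0=(-1.5792, 1.7824, 0.0725) x1=(-0.0741, -0.9867, -0.3044) x2=(1.2416, 0.0275, 1.0631) x3=(-1.8612, -1.6427, 1.2127)
step 8: x0=(-1.5886, 1.8047, 0.0930) x1=(-0.0664, -0.9747, -0.3247) x2=(1.2350, 0.0247, 1.0652) x3=(-1.8816, -1.6518, 1.2053)
step 9: x0=(-1.5979, 1.8268, 0.1136) x1=(-0.0587, -0.9626, -0.3453) x2=(1.2285, 0.0220, 1.0674) x3=(-1.9023, -1.6609, 1.1980)
step 10: x0=(-1.6070, 1.8486, 0.1342) x1=(-0.0511, -0.9505, -0.3661) x2=(1.2220, 0.0194, 1.0696) x3=(-1.9234, -1.6700, 1.1909)
step 11: x0=(-1.6161, 1.8703, 0.1548) x1=(-0.0436, -0.9383, -0.3871) x2=(1.2157, 0.0169, 1.0719) x3=(-1.9448, -1.6791, 1.1839)
step 12: x0=(-1.6250, 1.8917, 0.1755) x1=(-0.0361, -0.9262, -0.4085) x2=(1.2094, 0.0146, 1.0743) x3=(-1.9666, -1.6882, 1.1771)
step 13: x0=(-1.6338, 1.9129, 0.1962) x1=(-0.0287, -0.9140, -0.4300) x2=(1.2031, 0.0123, 1.0768) x3=(-1.9887, -1.6974, 1.1704)
step 14: x0=(-1.6425, 1.9340, 0.2169) x1=(-0.0213, -0.9017, -0.4519) x2=(1.1970, 0.0101, 1.0793) x3=(-2.0112, -1.7066, 1.1639)
step 15: x0=(-1.6511, 1.9548, 0.2376) x1=(-0.0141, -0.8895, -0.4739) x2=(1.1909, 0.0080, 1.0819) x3=(-2.0340, -1.7158, 1.1575)
step 16: x0=(-1.6596, 1.9754, 0.2583) x1=(-0.0069, -0.8772, -0.4963) x2=(1.1849, 0.0061, 1.0846) x3=(-2.0571, -1.7250, 1.1512)
step 17: x0=(-1.6680, 1.9958, 0.2791) x1=(0.0002, -0.8648, -0.5188) x2=(1.1790, 0.0042, 1.0873) x3=(-2.0805, -1.7342, 1.1451)
step 18: x0=(-1.6763, 2.0160, 0.2999) x1=(0.0073, -0.8525, -0.5416) x2=(1.1731, 0.0024, 1.0902) x3=(-2.1043, -1.7435, 1.1391)
step 19: x0=(-1.6844, 2.0360, 0.3207) x1=(0.0143, -0.8401, -0.5647) x2=(1.1673, 0.0007, 1.0931) x3=(-2.1283, -1.7528, 1.1332)
step 20: x0=(-1.6925, 2.0558, 0.3415) x1=(0.0212, -0.8276, -0.5880) x2=(1.1616, -0.0009, 1.0961) x3=(-2.1526, -1.7620, 1.1274)
step 21: x0=(-1.7004, 2.0755, 0.3623) x1=(0.0280, -0.8152, -0.6115) x2=(1.1559, -0.0024, 1.0992) x3=(-2.1772, -1.7714, 1.1218)
step 22: x0=(-1.7083, 2.0949, 0.3831) x1=(0.0348, -0.8027, -0.6352) x2=(1.1503, -0.0038, 1.1024) x3=(-2.2021, -1.7807, 1.1162)
step 23: x0=(-1.7160, 2.1142, 0.4039) x1=(0.0415, -0.7902, -0.6592) x2=(1.1448, -0.0052, 1.1057) x3=(-2.2273, -1.7900, 1.1108)
step 24: x0=(-1.7237, 2.1332, 0.4248) x1=(0.0481, -0.7776, -0.6834) x2=(1.1393, -0.0064, 1.1090) x3=(-2.2528, -1.7994, 1.1055)
step 25: x0=(-1.7312, 2.1521, 0.4456) x1=(0.0547, -0.7650, -0.7079) x2=(1.1339, -0.0076, 1.1124) x3=(-2.2785, -1.8087, 1.1002)
step 26: x0=(-1.7387, 2.1708, 0.4664) x1=(0.0612, -0.7524, -0.7325) x2=(1.1285, -0.0087, 1.1159) x3=(-2.3044, -1.8181, 1.0951)
step 27: x0=(-1.7461, 2.1893, 0.4872) x1=(0.0676, -0.7397, -0.7574) x2=(1.1232, -0.0097, 1.1195) x3=(-2.3306, -1.8275, 1.0901)
step 28: x0=(-1.7533, 2.2076, 0.5081) x1=(0.0740, -0.7271, -0.7825) x2=(1.1179, -0.0106, 1.1232) x3=(-2.3571, -1.8369, 1.0851)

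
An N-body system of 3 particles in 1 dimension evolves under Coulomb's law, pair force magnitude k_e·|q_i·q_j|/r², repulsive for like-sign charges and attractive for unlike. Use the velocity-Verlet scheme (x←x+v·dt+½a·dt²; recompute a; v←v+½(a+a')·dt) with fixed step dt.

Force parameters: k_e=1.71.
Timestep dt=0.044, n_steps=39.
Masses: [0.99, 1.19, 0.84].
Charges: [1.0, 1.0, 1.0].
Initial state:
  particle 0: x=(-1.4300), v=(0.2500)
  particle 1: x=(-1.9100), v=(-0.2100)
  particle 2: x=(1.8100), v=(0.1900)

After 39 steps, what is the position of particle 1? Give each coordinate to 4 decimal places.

step 0: x0=(-1.4300) x1=(-1.9100) x2=(1.8100)
step 1: x0=(-1.4119) x1=(-1.9254) x2=(1.8187)
step 2: x0=(-1.3814) x1=(-1.9515) x2=(1.8280)
step 3: x0=(-1.3410) x1=(-1.9864) x2=(1.8380)
step 4: x0=(-1.2929) x1=(-2.0281) x2=(1.8487)
step 5: x0=(-1.2389) x1=(-2.0752) x2=(1.8600)
step 6: x0=(-1.1805) x1=(-2.1265) x2=(1.8720)
step 7: x0=(-1.1187) x1=(-2.1810) x2=(1.8847)
step 8: x0=(-1.0544) x1=(-2.2381) x2=(1.8980)
step 9: x0=(-0.9880) x1=(-2.2975) x2=(1.9121)
step 10: x0=(-0.9201) x1=(-2.3585) x2=(1.9268)
step 11: x0=(-0.8509) x1=(-2.4211) x2=(1.9422)
step 12: x0=(-0.7809) x1=(-2.4850) x2=(1.9583)
step 13: x0=(-0.7101) x1=(-2.5499) x2=(1.9752)
step 14: x0=(-0.6388) x1=(-2.6158) x2=(1.9927)
step 15: x0=(-0.5671) x1=(-2.6826) x2=(2.0111)
step 16: x0=(-0.4952) x1=(-2.7501) x2=(2.0302)
step 17: x0=(-0.4232) x1=(-2.8183) x2=(2.0501)
step 18: x0=(-0.3511) x1=(-2.8870) x2=(2.0708)
step 19: x0=(-0.2791) x1=(-2.9564) x2=(2.0924)
step 20: x0=(-0.2072) x1=(-3.0262) x2=(2.1148)
step 21: x0=(-0.1355) x1=(-3.0965) x2=(2.1381)
step 22: x0=(-0.0641) x1=(-3.1671) x2=(2.1622)
step 23: x0=(0.0071) x1=(-3.2382) x2=(2.1874)
step 24: x0=(0.0778) x1=(-3.3097) x2=(2.2135)
step 25: x0=(0.1481) x1=(-3.3814) x2=(2.2405)
step 26: x0=(0.2178) x1=(-3.4535) x2=(2.2686)
step 27: x0=(0.2871) x1=(-3.5259) x2=(2.2978)
step 28: x0=(0.3557) x1=(-3.5985) x2=(2.3281)
step 29: x0=(0.4237) x1=(-3.6714) x2=(2.3594)
step 30: x0=(0.4910) x1=(-3.7446) x2=(2.3920)
step 31: x0=(0.5576) x1=(-3.8180) x2=(2.4257)
step 32: x0=(0.6234) x1=(-3.8916) x2=(2.4607)
step 33: x0=(0.6883) x1=(-3.9654) x2=(2.4969)
step 34: x0=(0.7524) x1=(-4.0393) x2=(2.5344)
step 35: x0=(0.8156) x1=(-4.1135) x2=(2.5733)
step 36: x0=(0.8778) x1=(-4.1879) x2=(2.6135)
step 37: x0=(0.9390) x1=(-4.2624) x2=(2.6551)
step 38: x0=(0.9993) x1=(-4.3371) x2=(2.6982)
step 39: x0=(1.0585) x1=(-4.4119) x2=(2.7427)

(-4.4119)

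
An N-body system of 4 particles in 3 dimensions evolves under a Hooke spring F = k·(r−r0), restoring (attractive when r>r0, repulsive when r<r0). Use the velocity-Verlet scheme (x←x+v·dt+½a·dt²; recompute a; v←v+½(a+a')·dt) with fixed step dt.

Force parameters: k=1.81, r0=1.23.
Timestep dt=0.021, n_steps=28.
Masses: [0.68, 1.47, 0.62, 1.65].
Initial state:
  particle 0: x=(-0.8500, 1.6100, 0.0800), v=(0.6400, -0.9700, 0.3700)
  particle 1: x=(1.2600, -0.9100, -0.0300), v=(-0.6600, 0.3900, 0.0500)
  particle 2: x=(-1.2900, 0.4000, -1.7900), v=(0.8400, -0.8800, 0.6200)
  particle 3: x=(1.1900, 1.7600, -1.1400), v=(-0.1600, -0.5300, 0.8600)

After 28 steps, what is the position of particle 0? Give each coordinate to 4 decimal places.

(0.1693, 0.4344, -0.1592)

step 0: x0=(-0.8500, 1.6100, 0.0800) x1=(1.2600, -0.9100, -0.0300) x2=(-1.2900, 0.4000, -1.7900) x3=(1.1900, 1.7600, -1.1400)
step 1: x0=(-0.8353, 1.5884, 0.0869) x1=(1.2453, -0.9007, -0.0294) x2=(-1.2703, 0.3818, -1.7755) x3=(1.1861, 1.7483, -1.1217)
step 2: x0=(-0.8182, 1.5645, 0.0920) x1=(1.2291, -0.8894, -0.0297) x2=(-1.2464, 0.3644, -1.7579) x3=(1.1810, 1.7354, -1.1031)
step 3: x0=(-0.7988, 1.5382, 0.0954) x1=(1.2113, -0.8760, -0.0309) x2=(-1.2186, 0.3476, -1.7375) x3=(1.1748, 1.7214, -1.0840)
step 4: x0=(-0.7770, 1.5097, 0.0971) x1=(1.1920, -0.8606, -0.0329) x2=(-1.1868, 0.3315, -1.7141) x3=(1.1675, 1.7063, -1.0646)
step 5: x0=(-0.7530, 1.4790, 0.0971) x1=(1.1713, -0.8432, -0.0358) x2=(-1.1512, 0.3162, -1.6879) x3=(1.1592, 1.6901, -1.0448)
step 6: x0=(-0.7269, 1.4462, 0.0955) x1=(1.1492, -0.8240, -0.0394) x2=(-1.1120, 0.3016, -1.6590) x3=(1.1498, 1.6728, -1.0247)
step 7: x0=(-0.6987, 1.4114, 0.0924) x1=(1.1258, -0.8029, -0.0438) x2=(-1.0692, 0.2877, -1.6275) x3=(1.1395, 1.6544, -1.0042)
step 8: x0=(-0.6686, 1.3747, 0.0878) x1=(1.1011, -0.7801, -0.0490) x2=(-1.0231, 0.2746, -1.5935) x3=(1.1281, 1.6350, -0.9834)
step 9: x0=(-0.6365, 1.3362, 0.0819) x1=(1.0753, -0.7557, -0.0548) x2=(-0.9738, 0.2622, -1.5570) x3=(1.1159, 1.6146, -0.9624)
step 10: x0=(-0.6027, 1.2961, 0.0746) x1=(1.0483, -0.7296, -0.0614) x2=(-0.9214, 0.2505, -1.5183) x3=(1.1027, 1.5932, -0.9410)
step 11: x0=(-0.5672, 1.2543, 0.0660) x1=(1.0204, -0.7021, -0.0685) x2=(-0.8662, 0.2395, -1.4774) x3=(1.0888, 1.5708, -0.9194)
step 12: x0=(-0.5302, 1.2111, 0.0564) x1=(0.9914, -0.6731, -0.0762) x2=(-0.8085, 0.2291, -1.4346) x3=(1.0740, 1.5475, -0.8976)
step 13: x0=(-0.4917, 1.1666, 0.0457) x1=(0.9616, -0.6428, -0.0845) x2=(-0.7482, 0.2194, -1.3900) x3=(1.0586, 1.5233, -0.8755)
step 14: x0=(-0.4519, 1.1209, 0.0341) x1=(0.9310, -0.6113, -0.0932) x2=(-0.6858, 0.2104, -1.3437) x3=(1.0424, 1.4983, -0.8532)
step 15: x0=(-0.4110, 1.0741, 0.0217) x1=(0.8998, -0.5787, -0.1025) x2=(-0.6214, 0.2018, -1.2960) x3=(1.0257, 1.4725, -0.8307)
step 16: x0=(-0.3689, 1.0264, 0.0086) x1=(0.8679, -0.5450, -0.1121) x2=(-0.5553, 0.1939, -1.2470) x3=(1.0084, 1.4460, -0.8080)
step 17: x0=(-0.3259, 0.9780, -0.0051) x1=(0.8355, -0.5103, -0.1221) x2=(-0.4876, 0.1864, -1.1969) x3=(0.9905, 1.4187, -0.7852)
step 18: x0=(-0.2822, 0.9289, -0.0193) x1=(0.8026, -0.4749, -0.1324) x2=(-0.4186, 0.1794, -1.1460) x3=(0.9723, 1.3909, -0.7622)
step 19: x0=(-0.2377, 0.8794, -0.0338) x1=(0.7695, -0.4387, -0.1430) x2=(-0.3485, 0.1727, -1.0944) x3=(0.9536, 1.3624, -0.7391)
step 20: x0=(-0.1927, 0.8295, -0.0485) x1=(0.7361, -0.4020, -0.1538) x2=(-0.2775, 0.1664, -1.0423) x3=(0.9346, 1.3334, -0.7160)
step 21: x0=(-0.1474, 0.7794, -0.0633) x1=(0.7025, -0.3647, -0.1647) x2=(-0.2059, 0.1604, -0.9899) x3=(0.9154, 1.3039, -0.6927)
step 22: x0=(-0.1018, 0.7292, -0.0781) x1=(0.6689, -0.3270, -0.1758) x2=(-0.1339, 0.1546, -0.9375) x3=(0.8960, 1.2740, -0.6693)
step 23: x0=(-0.0560, 0.6791, -0.0927) x1=(0.6352, -0.2891, -0.1869) x2=(-0.0616, 0.1490, -0.8852) x3=(0.8764, 1.2438, -0.6460)
step 24: x0=(-0.0104, 0.6292, -0.1070) x1=(0.6017, -0.2510, -0.1981) x2=(0.0107, 0.1435, -0.8333) x3=(0.8567, 1.2134, -0.6225)
step 25: x0=(0.0352, 0.5797, -0.1209) x1=(0.5684, -0.2129, -0.2092) x2=(0.0830, 0.1380, -0.7820) x3=(0.8369, 1.1827, -0.5991)
step 26: x0=(0.0804, 0.5306, -0.1344) x1=(0.5353, -0.1749, -0.2201) x2=(0.1550, 0.1325, -0.7315) x3=(0.8172, 1.1520, -0.5757)
step 27: x0=(0.1252, 0.4822, -0.1472) x1=(0.5024, -0.1371, -0.2310) x2=(0.2268, 0.1270, -0.6820) x3=(0.7975, 1.1212, -0.5522)
step 28: x0=(0.1693, 0.4344, -0.1592) x1=(0.4699, -0.0996, -0.2416) x2=(0.2982, 0.1213, -0.6338) x3=(0.7779, 1.0904, -0.5288)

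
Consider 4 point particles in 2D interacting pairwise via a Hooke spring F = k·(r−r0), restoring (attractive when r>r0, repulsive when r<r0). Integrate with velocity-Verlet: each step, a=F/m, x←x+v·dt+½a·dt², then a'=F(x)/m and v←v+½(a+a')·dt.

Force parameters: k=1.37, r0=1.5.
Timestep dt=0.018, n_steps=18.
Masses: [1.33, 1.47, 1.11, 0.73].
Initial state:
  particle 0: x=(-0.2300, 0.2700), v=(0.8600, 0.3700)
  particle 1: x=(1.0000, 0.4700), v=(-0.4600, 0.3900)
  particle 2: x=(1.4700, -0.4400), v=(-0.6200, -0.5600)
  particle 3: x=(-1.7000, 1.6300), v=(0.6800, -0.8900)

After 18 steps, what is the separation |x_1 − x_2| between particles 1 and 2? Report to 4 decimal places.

step 0: x0=(-0.2300, 0.2700) x1=(1.0000, 0.4700) x2=(1.4700, -0.4400) x3=(-1.7000, 1.6300)
step 1: x0=(-0.2146, 0.2767) x1=(0.9915, 0.4772) x2=(1.4584, -0.4499) x3=(-1.6867, 1.6133)
step 2: x0=(-0.1993, 0.2834) x1=(0.9827, 0.4847) x2=(1.4461, -0.4594) x3=(-1.6712, 1.5954)
step 3: x0=(-0.1841, 0.2902) x1=(0.9735, 0.4924) x2=(1.4330, -0.4685) x3=(-1.6536, 1.5761)
step 4: x0=(-0.1690, 0.2970) x1=(0.9639, 0.5005) x2=(1.4191, -0.4773) x3=(-1.6339, 1.5557)
step 5: x0=(-0.1541, 0.3039) x1=(0.9541, 0.5089) x2=(1.4044, -0.4856) x3=(-1.6121, 1.5340)
step 6: x0=(-0.1393, 0.3108) x1=(0.9440, 0.5175) x2=(1.3890, -0.4936) x3=(-1.5884, 1.5112)
step 7: x0=(-0.1247, 0.3177) x1=(0.9335, 0.5264) x2=(1.3730, -0.5013) x3=(-1.5628, 1.4872)
step 8: x0=(-0.1103, 0.3246) x1=(0.9229, 0.5355) x2=(1.3562, -0.5086) x3=(-1.5353, 1.4622)
step 9: x0=(-0.0960, 0.3315) x1=(0.9120, 0.5449) x2=(1.3388, -0.5155) x3=(-1.5060, 1.4361)
step 10: x0=(-0.0820, 0.3385) x1=(0.9009, 0.5546) x2=(1.3207, -0.5221) x3=(-1.4750, 1.4090)
step 11: x0=(-0.0681, 0.3454) x1=(0.8896, 0.5644) x2=(1.3020, -0.5283) x3=(-1.4423, 1.3809)
step 12: x0=(-0.0544, 0.3523) x1=(0.8781, 0.5745) x2=(1.2827, -0.5343) x3=(-1.4081, 1.3520)
step 13: x0=(-0.0409, 0.3592) x1=(0.8665, 0.5848) x2=(1.2628, -0.5399) x3=(-1.3723, 1.3221)
step 14: x0=(-0.0276, 0.3660) x1=(0.8548, 0.5954) x2=(1.2423, -0.5452) x3=(-1.3351, 1.2915)
step 15: x0=(-0.0145, 0.3728) x1=(0.8431, 0.6061) x2=(1.2214, -0.5502) x3=(-1.2966, 1.2600)
step 16: x0=(-0.0016, 0.3796) x1=(0.8312, 0.6170) x2=(1.1999, -0.5550) x3=(-1.2568, 1.2279)
step 17: x0=(0.0111, 0.3863) x1=(0.8193, 0.6281) x2=(1.1780, -0.5595) x3=(-1.2159, 1.1951)
step 18: x0=(0.0236, 0.3929) x1=(0.8075, 0.6394) x2=(1.1556, -0.5637) x3=(-1.1739, 1.1616)

1.2525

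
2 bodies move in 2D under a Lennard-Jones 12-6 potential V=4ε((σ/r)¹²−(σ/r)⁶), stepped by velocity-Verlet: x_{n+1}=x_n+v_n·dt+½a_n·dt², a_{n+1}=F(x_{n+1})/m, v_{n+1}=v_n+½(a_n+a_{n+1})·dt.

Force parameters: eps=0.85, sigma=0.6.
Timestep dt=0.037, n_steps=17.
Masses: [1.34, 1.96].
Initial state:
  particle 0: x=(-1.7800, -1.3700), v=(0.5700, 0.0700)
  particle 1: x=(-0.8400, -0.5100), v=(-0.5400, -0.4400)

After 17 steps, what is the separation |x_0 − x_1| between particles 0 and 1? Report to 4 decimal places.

0.7642

step 0: x0=(-1.7800, -1.3700) x1=(-0.8400, -0.5100)
step 1: x0=(-1.7588, -1.3674) x1=(-0.8600, -0.5263)
step 2: x0=(-1.7375, -1.3646) x1=(-0.8802, -0.5427)
step 3: x0=(-1.7160, -1.3616) x1=(-0.9004, -0.5593)
step 4: x0=(-1.6942, -1.3583) x1=(-0.9209, -0.5760)
step 5: x0=(-1.6721, -1.3547) x1=(-0.9416, -0.5930)
step 6: x0=(-1.6496, -1.3507) x1=(-0.9625, -0.6103)
step 7: x0=(-1.6265, -1.3460) x1=(-0.9839, -0.6279)
step 8: x0=(-1.6026, -1.3406) x1=(-1.0058, -0.6462)
step 9: x0=(-1.5778, -1.3340) x1=(-1.0283, -0.6652)
step 10: x0=(-1.5516, -1.3257) x1=(-1.0517, -0.6854)
step 11: x0=(-1.5238, -1.3153) x1=(-1.0764, -0.7070)
step 12: x0=(-1.4938, -1.3021) x1=(-1.1024, -0.7306)
step 13: x0=(-1.4628, -1.2872) x1=(-1.1292, -0.7552)
step 14: x0=(-1.4387, -1.2835) x1=(-1.1512, -0.7722)
step 15: x0=(-1.4404, -1.3256) x1=(-1.1556, -0.7580)
step 16: x0=(-1.4465, -1.3765) x1=(-1.1570, -0.7377)
step 17: x0=(-1.4516, -1.4250) x1=(-1.1590, -0.7190)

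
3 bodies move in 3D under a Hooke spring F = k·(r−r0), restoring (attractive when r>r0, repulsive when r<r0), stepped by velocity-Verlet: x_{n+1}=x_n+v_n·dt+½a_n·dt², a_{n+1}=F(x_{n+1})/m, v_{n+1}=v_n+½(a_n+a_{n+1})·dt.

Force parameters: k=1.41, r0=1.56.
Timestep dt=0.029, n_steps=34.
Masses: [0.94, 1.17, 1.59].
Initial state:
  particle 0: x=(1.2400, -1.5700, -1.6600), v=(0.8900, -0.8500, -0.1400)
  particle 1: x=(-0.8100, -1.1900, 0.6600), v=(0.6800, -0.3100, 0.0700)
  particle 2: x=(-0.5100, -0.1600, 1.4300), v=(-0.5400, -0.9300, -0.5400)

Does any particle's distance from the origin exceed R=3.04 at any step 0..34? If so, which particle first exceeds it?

no

step 0: x0=(1.2400, -1.5700, -1.6600) x1=(-0.8100, -1.1900, 0.6600) x2=(-0.5100, -0.1600, 1.4300)
step 1: x0=(1.2645, -1.5940, -1.6622) x1=(-0.7898, -1.1992, 0.6614) x2=(-0.5253, -0.1872, 1.4137)
step 2: x0=(1.2864, -1.6167, -1.6606) x1=(-0.7686, -1.2088, 0.6614) x2=(-0.5397, -0.2149, 1.3962)
step 3: x0=(1.3056, -1.6381, -1.6552) x1=(-0.7464, -1.2188, 0.6601) x2=(-0.5532, -0.2430, 1.3774)
step 4: x0=(1.3221, -1.6582, -1.6462) x1=(-0.7232, -1.2294, 0.6574) x2=(-0.5660, -0.2715, 1.3575)
step 5: x0=(1.3360, -1.6770, -1.6334) x1=(-0.6991, -1.2404, 0.6533) x2=(-0.5778, -0.3005, 1.3364)
step 6: x0=(1.3471, -1.6945, -1.6170) x1=(-0.6739, -1.2520, 0.6478) x2=(-0.5888, -0.3298, 1.3141)
step 7: x0=(1.3556, -1.7107, -1.5971) x1=(-0.6478, -1.2641, 0.6410) x2=(-0.5989, -0.3594, 1.2908)
step 8: x0=(1.3614, -1.7256, -1.5736) x1=(-0.6207, -1.2768, 0.6328) x2=(-0.6081, -0.3893, 1.2664)
step 9: x0=(1.3645, -1.7393, -1.5467) x1=(-0.5927, -1.2902, 0.6232) x2=(-0.6165, -0.4196, 1.2410)
step 10: x0=(1.3651, -1.7518, -1.5166) x1=(-0.5637, -1.3041, 0.6124) x2=(-0.6241, -0.4501, 1.2146)
step 11: x0=(1.3631, -1.7631, -1.4832) x1=(-0.5338, -1.3187, 0.6002) x2=(-0.6308, -0.4809, 1.1872)
step 12: x0=(1.3586, -1.7732, -1.4467) x1=(-0.5029, -1.3340, 0.5867) x2=(-0.6367, -0.5118, 1.1590)
step 13: x0=(1.3516, -1.7822, -1.4073) x1=(-0.4712, -1.3498, 0.5721) x2=(-0.6419, -0.5430, 1.1299)
step 14: x0=(1.3423, -1.7901, -1.3650) x1=(-0.4385, -1.3664, 0.5562) x2=(-0.6463, -0.5743, 1.1000)
step 15: x0=(1.3307, -1.7969, -1.3201) x1=(-0.4050, -1.3836, 0.5393) x2=(-0.6500, -0.6058, 1.0694)
step 16: x0=(1.3170, -1.8027, -1.2726) x1=(-0.3707, -1.4014, 0.5212) x2=(-0.6530, -0.6374, 1.0380)
step 17: x0=(1.3011, -1.8076, -1.2228) x1=(-0.3355, -1.4198, 0.5022) x2=(-0.6554, -0.6691, 1.0060)
step 18: x0=(1.2832, -1.8116, -1.1708) x1=(-0.2996, -1.4389, 0.4822) x2=(-0.6572, -0.7008, 0.9734)
step 19: x0=(1.2635, -1.8147, -1.1167) x1=(-0.2628, -1.4586, 0.4614) x2=(-0.6584, -0.7327, 0.9402)
step 20: x0=(1.2421, -1.8171, -1.0608) x1=(-0.2254, -1.4788, 0.4397) x2=(-0.6592, -0.7646, 0.9065)
step 21: x0=(1.2190, -1.8187, -1.0033) x1=(-0.1873, -1.4996, 0.4174) x2=(-0.6595, -0.7965, 0.8724)
step 22: x0=(1.1944, -1.8196, -0.9442) x1=(-0.1486, -1.5209, 0.3944) x2=(-0.6593, -0.8284, 0.8378)
step 23: x0=(1.1685, -1.8199, -0.8839) x1=(-0.1093, -1.5427, 0.3710) x2=(-0.6588, -0.8604, 0.8028)
step 24: x0=(1.1415, -1.8197, -0.8224) x1=(-0.0695, -1.5649, 0.3471) x2=(-0.6580, -0.8923, 0.7675)
step 25: x0=(1.1134, -1.8190, -0.7601) x1=(-0.0292, -1.5876, 0.3228) x2=(-0.6569, -0.9242, 0.7320)
step 26: x0=(1.0844, -1.8178, -0.6970) x1=(0.0114, -1.6106, 0.2983) x2=(-0.6556, -0.9561, 0.6961)
step 27: x0=(1.0548, -1.8163, -0.6334) x1=(0.0523, -1.6340, 0.2736) x2=(-0.6541, -0.9879, 0.6601)
step 28: x0=(1.0246, -1.8145, -0.5694) x1=(0.0935, -1.6577, 0.2489) x2=(-0.6525, -1.0197, 0.6239)
step 29: x0=(0.9942, -1.8124, -0.5053) x1=(0.1348, -1.6817, 0.2241) x2=(-0.6507, -1.0515, 0.5876)
step 30: x0=(0.9636, -1.8102, -0.4411) x1=(0.1761, -1.7059, 0.1995) x2=(-0.6489, -1.0831, 0.5512)
step 31: x0=(0.9330, -1.8078, -0.3770) x1=(0.2174, -1.7303, 0.1751) x2=(-0.6471, -1.1147, 0.5148)
step 32: x0=(0.9027, -1.8053, -0.3133) x1=(0.2585, -1.7549, 0.1509) x2=(-0.6453, -1.1463, 0.4783)
step 33: x0=(0.8729, -1.8027, -0.2499) x1=(0.2993, -1.7797, 0.1271) x2=(-0.6436, -1.1777, 0.4418)
step 34: x0=(0.8437, -1.8001, -0.1871) x1=(0.3397, -1.8047, 0.1037) x2=(-0.6420, -1.2090, 0.4053)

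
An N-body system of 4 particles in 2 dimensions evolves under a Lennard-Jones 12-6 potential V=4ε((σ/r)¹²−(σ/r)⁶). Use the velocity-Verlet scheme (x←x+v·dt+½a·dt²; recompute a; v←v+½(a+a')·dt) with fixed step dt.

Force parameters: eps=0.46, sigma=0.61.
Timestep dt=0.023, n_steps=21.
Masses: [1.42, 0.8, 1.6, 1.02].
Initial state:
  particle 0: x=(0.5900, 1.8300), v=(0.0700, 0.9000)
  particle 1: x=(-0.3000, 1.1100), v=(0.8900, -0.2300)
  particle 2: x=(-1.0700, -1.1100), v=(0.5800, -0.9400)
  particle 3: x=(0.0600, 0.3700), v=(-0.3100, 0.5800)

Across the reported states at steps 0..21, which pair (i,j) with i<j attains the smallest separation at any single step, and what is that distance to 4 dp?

pair (1,3), distance 0.6115

step 0: x0=(0.5900, 1.8300) x1=(-0.3000, 1.1100) x2=(-1.0700, -1.1100) x3=(0.0600, 0.3700)
step 1: x0=(0.5916, 1.8507) x1=(-0.2793, 1.1043) x2=(-1.0567, -1.1316) x3=(0.0527, 0.3837)
step 2: x0=(0.5931, 1.8713) x1=(-0.2580, 1.0977) x2=(-1.0433, -1.1532) x3=(0.0450, 0.3982)
step 3: x0=(0.5946, 1.8918) x1=(-0.2361, 1.0901) x2=(-1.0300, -1.1748) x3=(0.0370, 0.4136)
step 4: x0=(0.5960, 1.9123) x1=(-0.2137, 1.0815) x2=(-1.0166, -1.1965) x3=(0.0287, 0.4297)
step 5: x0=(0.5973, 1.9328) x1=(-0.1911, 1.0727) x2=(-1.0033, -1.2181) x3=(0.0202, 0.4462)
step 6: x0=(0.5986, 1.9531) x1=(-0.1689, 1.0655) x2=(-0.9899, -1.2397) x3=(0.0121, 0.4615)
step 7: x0=(0.5998, 1.9735) x1=(-0.1483, 1.0641) x2=(-0.9766, -1.2613) x3=(0.0055, 0.4722)
step 8: x0=(0.6011, 1.9937) x1=(-0.1306, 1.0739) x2=(-0.9632, -1.2829) x3=(0.0010, 0.4743)
step 9: x0=(0.6022, 2.0139) x1=(-0.1151, 1.0942) x2=(-0.9499, -1.3045) x3=(-0.0016, 0.4683)
step 10: x0=(0.6033, 2.0341) x1=(-0.1004, 1.1194) x2=(-0.9365, -1.3261) x3=(-0.0036, 0.4585)
step 11: x0=(0.6044, 2.0541) x1=(-0.0857, 1.1457) x2=(-0.9232, -1.3477) x3=(-0.0054, 0.4479)
step 12: x0=(0.6054, 2.0741) x1=(-0.0709, 1.1715) x2=(-0.9098, -1.3693) x3=(-0.0073, 0.4377)
step 13: x0=(0.6064, 2.0941) x1=(-0.0559, 1.1964) x2=(-0.8965, -1.3909) x3=(-0.0093, 0.4285)
step 14: x0=(0.6073, 2.1139) x1=(-0.0407, 1.2201) x2=(-0.8831, -1.4125) x3=(-0.0113, 0.4202)
step 15: x0=(0.6082, 2.1337) x1=(-0.0254, 1.2429) x2=(-0.8698, -1.4341) x3=(-0.0134, 0.4127)
step 16: x0=(0.6089, 2.1534) x1=(-0.0100, 1.2650) x2=(-0.8564, -1.4557) x3=(-0.0154, 0.4060)
step 17: x0=(0.6097, 2.1730) x1=(0.0056, 1.2863) x2=(-0.8431, -1.4773) x3=(-0.0175, 0.3999)
step 18: x0=(0.6103, 2.1925) x1=(0.0212, 1.3072) x2=(-0.8297, -1.4989) x3=(-0.0195, 0.3944)
step 19: x0=(0.6109, 2.2119) x1=(0.0370, 1.3277) x2=(-0.8164, -1.5205) x3=(-0.0215, 0.3893)
step 20: x0=(0.6114, 2.2311) x1=(0.0528, 1.3479) x2=(-0.8030, -1.5420) x3=(-0.0235, 0.3846)
step 21: x0=(0.6118, 2.2503) x1=(0.0688, 1.3678) x2=(-0.7896, -1.5636) x3=(-0.0255, 0.3803)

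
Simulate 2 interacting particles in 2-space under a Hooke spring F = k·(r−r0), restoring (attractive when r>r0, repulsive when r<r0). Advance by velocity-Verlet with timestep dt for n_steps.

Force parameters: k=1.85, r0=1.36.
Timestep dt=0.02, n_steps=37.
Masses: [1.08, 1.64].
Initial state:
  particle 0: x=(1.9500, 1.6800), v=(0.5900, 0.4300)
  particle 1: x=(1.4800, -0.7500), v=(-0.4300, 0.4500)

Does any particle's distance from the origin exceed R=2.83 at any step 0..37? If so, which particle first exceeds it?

step 0: x0=(1.9500, 1.6800) x1=(1.4800, -0.7500)
step 1: x0=(1.9617, 1.6882) x1=(1.4714, -0.7408)
step 2: x0=(1.9733, 1.6957) x1=(1.4630, -0.7310)
step 3: x0=(1.9847, 1.7024) x1=(1.4546, -0.7208)
step 4: x0=(1.9960, 1.7084) x1=(1.4464, -0.7100)
step 5: x0=(2.0071, 1.7136) x1=(1.4383, -0.6988)
step 6: x0=(2.0180, 1.7181) x1=(1.4303, -0.6871)
step 7: x0=(2.0287, 1.7218) x1=(1.4224, -0.6749)
step 8: x0=(2.0392, 1.7248) x1=(1.4146, -0.6622)
step 9: x0=(2.0496, 1.7271) x1=(1.4070, -0.6490)
step 10: x0=(2.0597, 1.7286) x1=(1.3994, -0.6354)
step 11: x0=(2.0697, 1.7294) x1=(1.3921, -0.6213)
step 12: x0=(2.0794, 1.7295) x1=(1.3848, -0.6067)
step 13: x0=(2.0890, 1.7289) x1=(1.3777, -0.5916)
step 14: x0=(2.0983, 1.7276) x1=(1.3707, -0.5761)
step 15: x0=(2.1074, 1.7256) x1=(1.3639, -0.5601)
step 16: x0=(2.1163, 1.7229) x1=(1.3572, -0.5437)
step 17: x0=(2.1249, 1.7196) x1=(1.3507, -0.5268)
step 18: x0=(2.1333, 1.7156) x1=(1.3443, -0.5095)
step 19: x0=(2.1415, 1.7109) x1=(1.3381, -0.4918)
step 20: x0=(2.1495, 1.7056) x1=(1.3320, -0.4736)
step 21: x0=(2.1572, 1.6997) x1=(1.3261, -0.4551)
step 22: x0=(2.1647, 1.6932) x1=(1.3203, -0.4361)
step 23: x0=(2.1720, 1.6861) x1=(1.3147, -0.4168)
step 24: x0=(2.1790, 1.6784) x1=(1.3093, -0.3970)
step 25: x0=(2.1858, 1.6702) x1=(1.3040, -0.3769)
step 26: x0=(2.1924, 1.6614) x1=(1.2988, -0.3565)
step 27: x0=(2.1987, 1.6521) x1=(1.2938, -0.3357)
step 28: x0=(2.2048, 1.6422) x1=(1.2890, -0.3145)
step 29: x0=(2.2107, 1.6319) x1=(1.2843, -0.2931)
step 30: x0=(2.2163, 1.6211) x1=(1.2798, -0.2713)
step 31: x0=(2.2217, 1.6098) x1=(1.2754, -0.2492)
step 32: x0=(2.2269, 1.5981) x1=(1.2711, -0.2268)
step 33: x0=(2.2318, 1.5859) x1=(1.2671, -0.2042)
step 34: x0=(2.2365, 1.5734) x1=(1.2631, -0.1812)
step 35: x0=(2.2410, 1.5604) x1=(1.2593, -0.1580)
step 36: x0=(2.2454, 1.5471) x1=(1.2556, -0.1346)
step 37: x0=(2.2495, 1.5335) x1=(1.2521, -0.1110)

no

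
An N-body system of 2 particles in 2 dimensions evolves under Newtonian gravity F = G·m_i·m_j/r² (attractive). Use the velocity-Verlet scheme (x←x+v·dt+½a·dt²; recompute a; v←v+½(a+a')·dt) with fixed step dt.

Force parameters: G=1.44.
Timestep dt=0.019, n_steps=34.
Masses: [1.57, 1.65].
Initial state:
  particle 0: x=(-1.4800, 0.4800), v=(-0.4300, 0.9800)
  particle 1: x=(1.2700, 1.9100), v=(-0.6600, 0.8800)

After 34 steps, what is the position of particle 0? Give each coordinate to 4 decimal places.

step 0: x0=(-1.4800, 0.4800) x1=(1.2700, 1.9100)
step 1: x0=(-1.4881, 0.4986) x1=(1.2574, 1.9267)
step 2: x0=(-1.4962, 0.5173) x1=(1.2448, 1.9434)
step 3: x0=(-1.5042, 0.5360) x1=(1.2320, 1.9600)
step 4: x0=(-1.5120, 0.5548) x1=(1.2192, 1.9766)
step 5: x0=(-1.5199, 0.5736) x1=(1.2064, 1.9931)
step 6: x0=(-1.5276, 0.5925) x1=(1.1934, 2.0096)
step 7: x0=(-1.5352, 0.6114) x1=(1.1804, 2.0261)
step 8: x0=(-1.5428, 0.6303) x1=(1.1672, 2.0425)
step 9: x0=(-1.5503, 0.6493) x1=(1.1541, 2.0589)
step 10: x0=(-1.5577, 0.6683) x1=(1.1408, 2.0752)
step 11: x0=(-1.5650, 0.6873) x1=(1.1274, 2.0915)
step 12: x0=(-1.5723, 0.7064) x1=(1.1140, 2.1078)
step 13: x0=(-1.5794, 0.7256) x1=(1.1005, 2.1240)
step 14: x0=(-1.5865, 0.7448) x1=(1.0869, 2.1402)
step 15: x0=(-1.5935, 0.7640) x1=(1.0733, 2.1563)
step 16: x0=(-1.6004, 0.7833) x1=(1.0595, 2.1724)
step 17: x0=(-1.6072, 0.8026) x1=(1.0457, 2.1885)
step 18: x0=(-1.6140, 0.8220) x1=(1.0318, 2.2045)
step 19: x0=(-1.6206, 0.8414) x1=(1.0178, 2.2204)
step 20: x0=(-1.6272, 0.8609) x1=(1.0038, 2.2364)
step 21: x0=(-1.6336, 0.8804) x1=(0.9896, 2.2522)
step 22: x0=(-1.6400, 0.8999) x1=(0.9754, 2.2681)
step 23: x0=(-1.6464, 0.9195) x1=(0.9611, 2.2839)
step 24: x0=(-1.6526, 0.9391) x1=(0.9467, 2.2996)
step 25: x0=(-1.6587, 0.9588) x1=(0.9322, 2.3153)
step 26: x0=(-1.6647, 0.9785) x1=(0.9176, 2.3310)
step 27: x0=(-1.6707, 0.9983) x1=(0.9030, 2.3466)
step 28: x0=(-1.6766, 1.0181) x1=(0.8882, 2.3622)
step 29: x0=(-1.6823, 1.0380) x1=(0.8734, 2.3777)
step 30: x0=(-1.6880, 1.0579) x1=(0.8585, 2.3932)
step 31: x0=(-1.6936, 1.0779) x1=(0.8435, 2.4086)
step 32: x0=(-1.6991, 1.0979) x1=(0.8284, 2.4240)
step 33: x0=(-1.7045, 1.1180) x1=(0.8133, 2.4394)
step 34: x0=(-1.7098, 1.1381) x1=(0.7980, 2.4547)

(-1.7098, 1.1381)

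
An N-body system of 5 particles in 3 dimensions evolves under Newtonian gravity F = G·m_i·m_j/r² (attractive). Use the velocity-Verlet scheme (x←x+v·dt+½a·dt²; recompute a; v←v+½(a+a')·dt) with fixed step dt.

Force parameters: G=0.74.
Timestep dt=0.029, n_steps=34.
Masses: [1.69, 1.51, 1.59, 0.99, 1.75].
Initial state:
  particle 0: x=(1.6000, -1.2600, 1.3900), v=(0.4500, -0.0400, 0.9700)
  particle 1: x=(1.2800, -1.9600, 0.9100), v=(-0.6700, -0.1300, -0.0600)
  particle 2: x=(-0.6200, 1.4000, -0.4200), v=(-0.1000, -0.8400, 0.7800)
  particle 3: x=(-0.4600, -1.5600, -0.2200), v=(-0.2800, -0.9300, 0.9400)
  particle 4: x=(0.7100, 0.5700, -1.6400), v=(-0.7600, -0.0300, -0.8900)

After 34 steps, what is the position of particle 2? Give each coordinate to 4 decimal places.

(-0.5994, 0.4326, 0.2769)

step 0: x0=(1.6000, -1.2600, 1.3900) x1=(1.2800, -1.9600, 0.9100) x2=(-0.6200, 1.4000, -0.4200) x3=(-0.4600, -1.5600, -0.2200) x4=(0.7100, 0.5700, -1.6400)
step 1: x0=(1.6128, -1.2616, 1.4178) x1=(1.2607, -1.9632, 0.9085) x2=(-0.6228, 1.3755, -0.3974) x3=(-0.4679, -1.5869, -0.1927) x4=(0.6879, 0.5691, -1.6657)
step 2: x0=(1.6250, -1.2639, 1.4448) x1=(1.2417, -1.9654, 0.9075) x2=(-0.6253, 1.3507, -0.3750) x3=(-0.4756, -1.6136, -0.1652) x4=(0.6656, 0.5682, -1.6910)
step 3: x0=(1.6368, -1.2668, 1.4711) x1=(1.2230, -1.9666, 0.9071) x2=(-0.6276, 1.3257, -0.3527) x3=(-0.4828, -1.6400, -0.1376) x4=(0.6431, 0.5672, -1.7160)
step 4: x0=(1.6480, -1.2704, 1.4967) x1=(1.2046, -1.9669, 0.9070) x2=(-0.6296, 1.3004, -0.3305) x3=(-0.4897, -1.6663, -0.1099) x4=(0.6205, 0.5662, -1.7408)
step 5: x0=(1.6586, -1.2745, 1.5216) x1=(1.1865, -1.9664, 0.9074) x2=(-0.6314, 1.2748, -0.3084) x3=(-0.4963, -1.6925, -0.0821) x4=(0.5978, 0.5651, -1.7652)
step 6: x0=(1.6688, -1.2792, 1.5459) x1=(1.1686, -1.9652, 0.9082) x2=(-0.6330, 1.2490, -0.2865) x3=(-0.5025, -1.7184, -0.0541) x4=(0.5749, 0.5640, -1.7892)
step 7: x0=(1.6784, -1.2843, 1.5696) x1=(1.1510, -1.9632, 0.9095) x2=(-0.6343, 1.2229, -0.2647) x3=(-0.5083, -1.7441, -0.0260) x4=(0.5519, 0.5628, -1.8130)
step 8: x0=(1.6876, -1.2899, 1.5926) x1=(1.1336, -1.9605, 0.9111) x2=(-0.6354, 1.1966, -0.2430) x3=(-0.5138, -1.7697, 0.0022) x4=(0.5287, 0.5616, -1.8365)
step 9: x0=(1.6962, -1.2959, 1.6150) x1=(1.1164, -1.9571, 0.9131) x2=(-0.6363, 1.1700, -0.2215) x3=(-0.5189, -1.7950, 0.0306) x4=(0.5055, 0.5604, -1.8596)
step 10: x0=(1.7043, -1.3022, 1.6368) x1=(1.0995, -1.9532, 0.9154) x2=(-0.6370, 1.1432, -0.2001) x3=(-0.5236, -1.8202, 0.0591) x4=(0.4821, 0.5591, -1.8825)
step 11: x0=(1.7119, -1.3089, 1.6581) x1=(1.0828, -1.9486, 0.9181) x2=(-0.6375, 1.1161, -0.1788) x3=(-0.5279, -1.8452, 0.0877) x4=(0.4586, 0.5577, -1.9050)
step 12: x0=(1.7190, -1.3160, 1.6787) x1=(1.0664, -1.9435, 0.9211) x2=(-0.6378, 1.0888, -0.1577) x3=(-0.5319, -1.8699, 0.1165) x4=(0.4350, 0.5563, -1.9272)
step 13: x0=(1.7257, -1.3233, 1.6989) x1=(1.0501, -1.9379, 0.9245) x2=(-0.6379, 1.0613, -0.1367) x3=(-0.5354, -1.8945, 0.1454) x4=(0.4113, 0.5549, -1.9491)
step 14: x0=(1.7318, -1.3309, 1.7184) x1=(1.0340, -1.9318, 0.9281) x2=(-0.6377, 1.0335, -0.1159) x3=(-0.5386, -1.9189, 0.1744) x4=(0.3875, 0.5533, -1.9707)
step 15: x0=(1.7374, -1.3388, 1.7374) x1=(1.0181, -1.9253, 0.9321) x2=(-0.6374, 1.0055, -0.0952) x3=(-0.5413, -1.9431, 0.2036) x4=(0.3637, 0.5518, -1.9919)
step 16: x0=(1.7426, -1.3470, 1.7559) x1=(1.0023, -1.9183, 0.9363) x2=(-0.6369, 0.9773, -0.0746) x3=(-0.5436, -1.9670, 0.2329) x4=(0.3397, 0.5501, -2.0129)
step 17: x0=(1.7472, -1.3553, 1.7739) x1=(0.9867, -1.9108, 0.9408) x2=(-0.6363, 0.9489, -0.0541) x3=(-0.5455, -1.9908, 0.2624) x4=(0.3157, 0.5485, -2.0336)
step 18: x0=(1.7514, -1.3639, 1.7913) x1=(0.9713, -1.9030, 0.9456) x2=(-0.6354, 0.9202, -0.0338) x3=(-0.5470, -2.0143, 0.2920) x4=(0.2916, 0.5467, -2.0540)
step 19: x0=(1.7551, -1.3727, 1.8083) x1=(0.9560, -1.8948, 0.9507) x2=(-0.6344, 0.8914, -0.0136) x3=(-0.5480, -2.0376, 0.3217) x4=(0.2674, 0.5449, -2.0740)
step 20: x0=(1.7583, -1.3817, 1.8247) x1=(0.9408, -1.8863, 0.9560) x2=(-0.6332, 0.8623, 0.0065) x3=(-0.5486, -2.0607, 0.3516) x4=(0.2432, 0.5430, -2.0938)
step 21: x0=(1.7611, -1.3908, 1.8407) x1=(0.9258, -1.8774, 0.9616) x2=(-0.6318, 0.8330, 0.0265) x3=(-0.5488, -2.0835, 0.3816) x4=(0.2190, 0.5411, -2.1133)
step 22: x0=(1.7633, -1.4002, 1.8562) x1=(0.9109, -1.8682, 0.9674) x2=(-0.6302, 0.8035, 0.0463) x3=(-0.5484, -2.1060, 0.4117) x4=(0.1946, 0.5391, -2.1325)
step 23: x0=(1.7651, -1.4096, 1.8711) x1=(0.8961, -1.8587, 0.9735) x2=(-0.6285, 0.7737, 0.0660) x3=(-0.5477, -2.1284, 0.4419) x4=(0.1703, 0.5370, -2.1515)
step 24: x0=(1.7664, -1.4192, 1.8856) x1=(0.8813, -1.8489, 0.9798) x2=(-0.6267, 0.7438, 0.0857) x3=(-0.5464, -2.1504, 0.4723) x4=(0.1459, 0.5349, -2.1701)
step 25: x0=(1.7672, -1.4289, 1.8997) x1=(0.8667, -1.8388, 0.9863) x2=(-0.6246, 0.7136, 0.1052) x3=(-0.5446, -2.1722, 0.5029) x4=(0.1214, 0.5327, -2.1885)
step 26: x0=(1.7676, -1.4388, 1.9133) x1=(0.8521, -1.8285, 0.9931) x2=(-0.6225, 0.6833, 0.1246) x3=(-0.5424, -2.1936, 0.5335) x4=(0.0969, 0.5304, -2.2066)
step 27: x0=(1.7675, -1.4487, 1.9264) x1=(0.8377, -1.8180, 1.0001) x2=(-0.6201, 0.6527, 0.1439) x3=(-0.5396, -2.2148, 0.5643) x4=(0.0724, 0.5281, -2.2244)
step 28: x0=(1.7669, -1.4588, 1.9390) x1=(0.8233, -1.8073, 1.0073) x2=(-0.6176, 0.6219, 0.1632) x3=(-0.5364, -2.2357, 0.5952) x4=(0.0479, 0.5256, -2.2420)
step 29: x0=(1.7658, -1.4689, 1.9512) x1=(0.8089, -1.7964, 1.0147) x2=(-0.6150, 0.5909, 0.1823) x3=(-0.5326, -2.2562, 0.6262) x4=(0.0233, 0.5232, -2.2593)
step 30: x0=(1.7643, -1.4791, 1.9630) x1=(0.7946, -1.7853, 1.0224) x2=(-0.6122, 0.5597, 0.2014) x3=(-0.5284, -2.2764, 0.6574) x4=(-0.0012, 0.5206, -2.2763)
step 31: x0=(1.7623, -1.4894, 1.9743) x1=(0.7804, -1.7740, 1.0302) x2=(-0.6092, 0.5282, 0.2203) x3=(-0.5236, -2.2963, 0.6886) x4=(-0.0258, 0.5180, -2.2931)
step 32: x0=(1.7598, -1.4997, 1.9851) x1=(0.7662, -1.7626, 1.0383) x2=(-0.6061, 0.4966, 0.2393) x3=(-0.5182, -2.3157, 0.7200) x4=(-0.0504, 0.5153, -2.3096)
step 33: x0=(1.7568, -1.5101, 1.9956) x1=(0.7520, -1.7511, 1.0465) x2=(-0.6028, 0.4647, 0.2581) x3=(-0.5124, -2.3348, 0.7514) x4=(-0.0750, 0.5125, -2.3259)
step 34: x0=(1.7534, -1.5206, 2.0055) x1=(0.7379, -1.7394, 1.0550) x2=(-0.5994, 0.4326, 0.2769) x3=(-0.5060, -2.3535, 0.7830) x4=(-0.0997, 0.5097, -2.3420)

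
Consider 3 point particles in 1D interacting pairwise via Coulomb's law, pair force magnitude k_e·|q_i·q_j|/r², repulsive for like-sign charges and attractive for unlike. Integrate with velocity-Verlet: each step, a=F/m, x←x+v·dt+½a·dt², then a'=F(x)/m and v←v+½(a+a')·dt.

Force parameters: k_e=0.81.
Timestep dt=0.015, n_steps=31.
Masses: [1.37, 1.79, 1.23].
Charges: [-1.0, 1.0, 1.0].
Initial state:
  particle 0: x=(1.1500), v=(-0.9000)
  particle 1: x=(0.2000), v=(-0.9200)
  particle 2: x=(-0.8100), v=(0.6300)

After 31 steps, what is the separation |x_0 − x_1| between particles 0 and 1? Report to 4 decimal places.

0.7190

step 0: x0=(1.1500) x1=(0.2000) x2=(-0.8100)
step 1: x0=(1.1364) x1=(0.1863) x2=(-0.8006)
step 2: x0=(1.1226) x1=(0.1728) x2=(-0.7913)
step 3: x0=(1.1087) x1=(0.1596) x2=(-0.7822)
step 4: x0=(1.0945) x1=(0.1465) x2=(-0.7731)
step 5: x0=(1.0802) x1=(0.1338) x2=(-0.7642)
step 6: x0=(1.0657) x1=(0.1212) x2=(-0.7554)
step 7: x0=(1.0510) x1=(0.1089) x2=(-0.7468)
step 8: x0=(1.0361) x1=(0.0968) x2=(-0.7384)
step 9: x0=(1.0210) x1=(0.0851) x2=(-0.7301)
step 10: x0=(1.0057) x1=(0.0735) x2=(-0.7219)
step 11: x0=(0.9902) x1=(0.0623) x2=(-0.7140)
step 12: x0=(0.9745) x1=(0.0513) x2=(-0.7063)
step 13: x0=(0.9587) x1=(0.0407) x2=(-0.6987)
step 14: x0=(0.9426) x1=(0.0303) x2=(-0.6914)
step 15: x0=(0.9263) x1=(0.0203) x2=(-0.6843)
step 16: x0=(0.9098) x1=(0.0106) x2=(-0.6775)
step 17: x0=(0.8930) x1=(0.0012) x2=(-0.6709)
step 18: x0=(0.8761) x1=(-0.0078) x2=(-0.6645)
step 19: x0=(0.8589) x1=(-0.0164) x2=(-0.6585)
step 20: x0=(0.8415) x1=(-0.0247) x2=(-0.6527)
step 21: x0=(0.8238) x1=(-0.0326) x2=(-0.6473)
step 22: x0=(0.8059) x1=(-0.0400) x2=(-0.6422)
step 23: x0=(0.7878) x1=(-0.0471) x2=(-0.6374)
step 24: x0=(0.7694) x1=(-0.0537) x2=(-0.6330)
step 25: x0=(0.7507) x1=(-0.0598) x2=(-0.6289)
step 26: x0=(0.7318) x1=(-0.0655) x2=(-0.6252)
step 27: x0=(0.7126) x1=(-0.0707) x2=(-0.6219)
step 28: x0=(0.6931) x1=(-0.0754) x2=(-0.6191)
step 29: x0=(0.6733) x1=(-0.0796) x2=(-0.6166)
step 30: x0=(0.6531) x1=(-0.0832) x2=(-0.6145)
step 31: x0=(0.6327) x1=(-0.0863) x2=(-0.6129)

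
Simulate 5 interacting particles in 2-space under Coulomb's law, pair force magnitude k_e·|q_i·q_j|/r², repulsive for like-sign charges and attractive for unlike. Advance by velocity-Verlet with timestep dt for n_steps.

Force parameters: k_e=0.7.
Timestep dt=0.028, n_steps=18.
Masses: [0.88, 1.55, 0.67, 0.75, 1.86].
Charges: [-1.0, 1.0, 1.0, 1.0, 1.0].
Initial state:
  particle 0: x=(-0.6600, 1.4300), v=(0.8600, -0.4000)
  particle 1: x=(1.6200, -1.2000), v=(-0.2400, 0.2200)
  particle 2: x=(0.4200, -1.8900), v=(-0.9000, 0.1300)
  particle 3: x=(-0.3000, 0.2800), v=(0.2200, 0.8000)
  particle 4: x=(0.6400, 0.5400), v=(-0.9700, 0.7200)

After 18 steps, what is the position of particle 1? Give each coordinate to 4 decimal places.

(1.5317, -1.0896)

step 0: x0=(-0.6600, 1.4300) x1=(1.6200, -1.2000) x2=(0.4200, -1.8900) x3=(-0.3000, 0.2800) x4=(0.6400, 0.5400)
step 1: x0=(-0.6357, 1.4185) x1=(1.6134, -1.1938) x2=(0.3946, -1.8866) x3=(-0.2944, 0.3026) x4=(0.6129, 0.5603)
step 2: x0=(-0.6110, 1.4063) x1=(1.6070, -1.1877) x2=(0.3689, -1.8836) x3=(-0.2898, 0.3258) x4=(0.5860, 0.5809)
step 3: x0=(-0.5859, 1.3933) x1=(1.6009, -1.1815) x2=(0.3428, -1.8810) x3=(-0.2864, 0.3494) x4=(0.5593, 0.6017)
step 4: x0=(-0.5604, 1.3796) x1=(1.5949, -1.1754) x2=(0.3164, -1.8788) x3=(-0.2842, 0.3736) x4=(0.5328, 0.6229)
step 5: x0=(-0.5343, 1.3651) x1=(1.5892, -1.1692) x2=(0.2897, -1.8770) x3=(-0.2833, 0.3984) x4=(0.5066, 0.6443)
step 6: x0=(-0.5077, 1.3496) x1=(1.5837, -1.1631) x2=(0.2626, -1.8756) x3=(-0.2836, 0.4237) x4=(0.4805, 0.6662)
step 7: x0=(-0.4805, 1.3331) x1=(1.5784, -1.1569) x2=(0.2353, -1.8746) x3=(-0.2854, 0.4498) x4=(0.4547, 0.6883)
step 8: x0=(-0.4528, 1.3155) x1=(1.5733, -1.1508) x2=(0.2076, -1.8739) x3=(-0.2887, 0.4765) x4=(0.4292, 0.7109)
step 9: x0=(-0.4243, 1.2966) x1=(1.5683, -1.1447) x2=(0.1796, -1.8735) x3=(-0.2935, 0.5040) x4=(0.4039, 0.7338)
step 10: x0=(-0.3952, 1.2763) x1=(1.5636, -1.1385) x2=(0.1514, -1.8735) x3=(-0.2998, 0.5324) x4=(0.3788, 0.7572)
step 11: x0=(-0.3652, 1.2544) x1=(1.5590, -1.1324) x2=(0.1228, -1.8738) x3=(-0.3079, 0.5618) x4=(0.3540, 0.7810)
step 12: x0=(-0.3344, 1.2307) x1=(1.5547, -1.1263) x2=(0.0940, -1.8745) x3=(-0.3175, 0.5924) x4=(0.3294, 0.8054)
step 13: x0=(-0.3027, 1.2047) x1=(1.5504, -1.1202) x2=(0.0649, -1.8754) x3=(-0.3288, 0.6246) x4=(0.3050, 0.8302)
step 14: x0=(-0.2699, 1.1762) x1=(1.5464, -1.1141) x2=(0.0355, -1.8766) x3=(-0.3417, 0.6586) x4=(0.2806, 0.8557)
step 15: x0=(-0.2361, 1.1444) x1=(1.5425, -1.1080) x2=(0.0059, -1.8781) x3=(-0.3560, 0.6949) x4=(0.2563, 0.8819)
step 16: x0=(-0.2012, 1.1089) x1=(1.5388, -1.1019) x2=(-0.0239, -1.8798) x3=(-0.3711, 0.7342) x4=(0.2319, 0.9087)
step 17: x0=(-0.1653, 1.0687) x1=(1.5352, -1.0957) x2=(-0.0540, -1.8818) x3=(-0.3864, 0.7770) x4=(0.2069, 0.9365)
step 18: x0=(-0.1283, 1.0233) x1=(1.5317, -1.0896) x2=(-0.0844, -1.8840) x3=(-0.4003, 0.8239) x4=(0.1809, 0.9651)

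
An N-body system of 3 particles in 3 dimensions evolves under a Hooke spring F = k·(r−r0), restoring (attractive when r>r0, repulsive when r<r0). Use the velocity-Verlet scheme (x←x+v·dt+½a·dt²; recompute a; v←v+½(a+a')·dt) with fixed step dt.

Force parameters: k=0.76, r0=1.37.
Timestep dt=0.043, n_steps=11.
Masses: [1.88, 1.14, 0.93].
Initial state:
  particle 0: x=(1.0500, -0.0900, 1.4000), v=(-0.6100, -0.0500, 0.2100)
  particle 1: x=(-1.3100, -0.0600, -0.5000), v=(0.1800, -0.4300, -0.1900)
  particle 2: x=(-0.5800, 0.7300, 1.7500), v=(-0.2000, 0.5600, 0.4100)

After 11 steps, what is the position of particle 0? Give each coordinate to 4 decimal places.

(0.6905, -0.1039, 1.4571)

step 0: x0=(1.0500, -0.0900, 1.4000) x1=(-1.3100, -0.0600, -0.5000) x2=(-0.5800, 0.7300, 1.7500)
step 1: x0=(1.0231, -0.0921, 1.4087) x1=(-1.3013, -0.0783, -0.5069) x2=(-0.5885, 0.7536, 1.7668)
step 2: x0=(0.9950, -0.0940, 1.4166) x1=(-1.2906, -0.0961, -0.5112) x2=(-0.5969, 0.7764, 1.7819)
step 3: x0=(0.9656, -0.0957, 1.4239) x1=(-1.2779, -0.1134, -0.5130) x2=(-0.6051, 0.7982, 1.7952)
step 4: x0=(0.9350, -0.0972, 1.4304) x1=(-1.2634, -0.1302, -0.5121) x2=(-0.6133, 0.8190, 1.8068)
step 5: x0=(0.9033, -0.0986, 1.4363) x1=(-1.2471, -0.1464, -0.5086) x2=(-0.6212, 0.8387, 1.8165)
step 6: x0=(0.8704, -0.0999, 1.4414) x1=(-1.2290, -0.1620, -0.5025) x2=(-0.6291, 0.8575, 1.8245)
step 7: x0=(0.8364, -0.1010, 1.4459) x1=(-1.2092, -0.1770, -0.4938) x2=(-0.6368, 0.8751, 1.8306)
step 8: x0=(0.8014, -0.1019, 1.4497) x1=(-1.1878, -0.1913, -0.4824) x2=(-0.6444, 0.8916, 1.8350)
step 9: x0=(0.7654, -0.1027, 1.4528) x1=(-1.1648, -0.2049, -0.4685) x2=(-0.6518, 0.9069, 1.8375)
step 10: x0=(0.7284, -0.1034, 1.4553) x1=(-1.1404, -0.2178, -0.4521) x2=(-0.6591, 0.9212, 1.8382)
step 11: x0=(0.6905, -0.1039, 1.4571) x1=(-1.1145, -0.2300, -0.4332) x2=(-0.6663, 0.9342, 1.8372)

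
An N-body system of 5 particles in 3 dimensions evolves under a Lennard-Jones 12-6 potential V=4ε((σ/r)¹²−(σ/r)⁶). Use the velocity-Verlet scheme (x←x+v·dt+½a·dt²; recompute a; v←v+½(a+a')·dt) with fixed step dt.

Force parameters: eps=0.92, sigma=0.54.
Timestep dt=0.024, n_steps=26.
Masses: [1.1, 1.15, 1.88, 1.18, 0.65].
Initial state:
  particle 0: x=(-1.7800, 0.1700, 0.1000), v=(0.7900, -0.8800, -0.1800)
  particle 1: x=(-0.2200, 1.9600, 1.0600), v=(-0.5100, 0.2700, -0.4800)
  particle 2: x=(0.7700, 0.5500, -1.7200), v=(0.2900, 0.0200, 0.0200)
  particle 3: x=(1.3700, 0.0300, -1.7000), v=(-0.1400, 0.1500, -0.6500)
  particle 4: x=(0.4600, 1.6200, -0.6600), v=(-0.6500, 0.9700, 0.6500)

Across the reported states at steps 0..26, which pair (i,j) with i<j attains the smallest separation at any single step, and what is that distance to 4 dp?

step 0: x0=(-1.7800, 0.1700, 0.1000) x1=(-0.2200, 1.9600, 1.0600) x2=(0.7700, 0.5500, -1.7200) x3=(1.3700, 0.0300, -1.7000) x4=(0.4600, 1.6200, -0.6600)
step 1: x0=(-1.7610, 0.1489, 0.0957) x1=(-0.2322, 1.9665, 1.0485) x2=(0.7772, 0.5503, -1.7195) x3=(1.3662, 0.0340, -1.7156) x4=(0.4444, 1.6433, -0.6444)
step 2: x0=(-1.7421, 0.1278, 0.0914) x1=(-0.2445, 1.9730, 1.0370) x2=(0.7850, 0.5500, -1.7190) x3=(1.3616, 0.0387, -1.7312) x4=(0.4288, 1.6665, -0.6288)
step 3: x0=(-1.7231, 0.1066, 0.0870) x1=(-0.2567, 1.9794, 1.0254) x2=(0.7933, 0.5493, -1.7185) x3=(1.3560, 0.0442, -1.7468) x4=(0.4132, 1.6898, -0.6132)
step 4: x0=(-1.7042, 0.0855, 0.0827) x1=(-0.2690, 1.9859, 1.0139) x2=(0.8023, 0.5480, -1.7181) x3=(1.3494, 0.0507, -1.7624) x4=(0.3976, 1.7130, -0.5977)
step 5: x0=(-1.6852, 0.0644, 0.0784) x1=(-0.2812, 1.9924, 1.0024) x2=(0.8120, 0.5461, -1.7176) x3=(1.3417, 0.0582, -1.7778) x4=(0.3820, 1.7362, -0.5821)
step 6: x0=(-1.6662, 0.0433, 0.0741) x1=(-0.2934, 1.9989, 0.9908) x2=(0.8225, 0.5434, -1.7173) x3=(1.3327, 0.0669, -1.7931) x4=(0.3664, 1.7594, -0.5665)
step 7: x0=(-1.6473, 0.0222, 0.0698) x1=(-0.3056, 2.0053, 0.9793) x2=(0.8338, 0.5399, -1.7171) x3=(1.3223, 0.0768, -1.8082) x4=(0.3508, 1.7826, -0.5509)
step 8: x0=(-1.6283, 0.0011, 0.0654) x1=(-0.3179, 2.0118, 0.9677) x2=(0.8461, 0.5356, -1.7171) x3=(1.3106, 0.0881, -1.8231) x4=(0.3352, 1.8058, -0.5354)
step 9: x0=(-1.6093, -0.0201, 0.0611) x1=(-0.3301, 2.0183, 0.9561) x2=(0.8591, 0.5305, -1.7172) x3=(1.2974, 0.1006, -1.8376) x4=(0.3196, 1.8290, -0.5198)
step 10: x0=(-1.5904, -0.0412, 0.0568) x1=(-0.3423, 2.0247, 0.9446) x2=(0.8728, 0.5249, -1.7176) x3=(1.2835, 0.1141, -1.8519) x4=(0.3040, 1.8522, -0.5042)
step 11: x0=(-1.5714, -0.0623, 0.0525) x1=(-0.3545, 2.0312, 0.9330) x2=(0.8859, 0.5196, -1.7177) x3=(1.2702, 0.1268, -1.8665) x4=(0.2884, 1.8754, -0.4886)
step 12: x0=(-1.5524, -0.0834, 0.0482) x1=(-0.3667, 2.0377, 0.9214) x2=(0.8964, 0.5172, -1.7168) x3=(1.2612, 0.1351, -1.8826) x4=(0.2728, 1.8986, -0.4729)
step 13: x0=(-1.5335, -0.1045, 0.0438) x1=(-0.3789, 2.0441, 0.9098) x2=(0.9019, 0.5199, -1.7137) x3=(1.2601, 0.1351, -1.9024) x4=(0.2572, 1.9218, -0.4573)
step 14: x0=(-1.5145, -0.1256, 0.0395) x1=(-0.3911, 2.0506, 0.8982) x2=(0.9034, 0.5270, -1.7084) x3=(1.2655, 0.1283, -1.9256) x4=(0.2416, 1.9450, -0.4416)
step 15: x0=(-1.4955, -0.1467, 0.0352) x1=(-0.4033, 2.0571, 0.8865) x2=(0.9035, 0.5356, -1.7023) x3=(1.2730, 0.1190, -1.9501) x4=(0.2259, 1.9682, -0.4259)
step 16: x0=(-1.4766, -0.1679, 0.0309) x1=(-0.4155, 2.0635, 0.8749) x2=(0.9037, 0.5441, -1.6963) x3=(1.2804, 0.1099, -1.9744) x4=(0.2102, 1.9913, -0.4102)
step 17: x0=(-1.4576, -0.1890, 0.0266) x1=(-0.4277, 2.0700, 0.8632) x2=(0.9045, 0.5519, -1.6907) x3=(1.2868, 0.1020, -1.9981) x4=(0.1946, 2.0145, -0.3945)
step 18: x0=(-1.4386, -0.2101, 0.0222) x1=(-0.4399, 2.0764, 0.8515) x2=(0.9061, 0.5588, -1.6857) x3=(1.2920, 0.0954, -2.0208) x4=(0.1789, 2.0377, -0.3787)
step 19: x0=(-1.4197, -0.2312, 0.0179) x1=(-0.4520, 2.0829, 0.8398) x2=(0.9083, 0.5649, -1.6813) x3=(1.2962, 0.0901, -2.0426) x4=(0.1632, 2.0609, -0.3628)
step 20: x0=(-1.4007, -0.2523, 0.0136) x1=(-0.4642, 2.0894, 0.8280) x2=(0.9111, 0.5703, -1.6775) x3=(1.2994, 0.0860, -2.0635) x4=(0.1474, 2.0841, -0.3470)
step 21: x0=(-1.3817, -0.2734, 0.0093) x1=(-0.4763, 2.0958, 0.8162) x2=(0.9145, 0.5750, -1.6742) x3=(1.3017, 0.0829, -2.0835) x4=(0.1316, 2.1072, -0.3310)
step 22: x0=(-1.3628, -0.2945, 0.0050) x1=(-0.4884, 2.1023, 0.8044) x2=(0.9183, 0.5791, -1.6714) x3=(1.3033, 0.0808, -2.1027) x4=(0.1158, 2.1304, -0.3150)
step 23: x0=(-1.3438, -0.3156, 0.0006) x1=(-0.5004, 2.1087, 0.7926) x2=(0.9226, 0.5826, -1.6691) x3=(1.3042, 0.0796, -2.1212) x4=(0.1000, 2.1536, -0.2989)
step 24: x0=(-1.3248, -0.3367, -0.0037) x1=(-0.5125, 2.1152, 0.7806) x2=(0.9272, 0.5857, -1.6672) x3=(1.3045, 0.0792, -2.1390) x4=(0.0841, 2.1767, -0.2827)
step 25: x0=(-1.3058, -0.3579, -0.0080) x1=(-0.5245, 2.1216, 0.7687) x2=(0.9322, 0.5883, -1.6657) x3=(1.3043, 0.0795, -2.1561) x4=(0.0681, 2.1999, -0.2665)
step 26: x0=(-1.2869, -0.3790, -0.0123) x1=(-0.5365, 2.1281, 0.7566) x2=(0.9375, 0.5905, -1.6646) x3=(1.3035, 0.0804, -2.1725) x4=(0.0521, 2.2230, -0.2501)

pair (2,3), distance 0.5536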